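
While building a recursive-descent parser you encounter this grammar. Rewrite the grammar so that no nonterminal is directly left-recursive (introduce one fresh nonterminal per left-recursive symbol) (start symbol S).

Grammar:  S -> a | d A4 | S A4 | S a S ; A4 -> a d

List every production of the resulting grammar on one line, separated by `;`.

S is directly left-recursive.
For S: α = {A4, a S}, β = {a, d A4}. Rewrite as S → β S' and S' → α S' | ε.

S -> a S' | d A4 S'; A4 -> a d; S' -> A4 S' | a S S' | ε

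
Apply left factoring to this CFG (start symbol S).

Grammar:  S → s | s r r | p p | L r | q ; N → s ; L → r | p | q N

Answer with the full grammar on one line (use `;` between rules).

S → p p | L r | q | s S'; N → s; L → r | p | q N; S' → ε | r r

S has alternatives sharing prefix 's': factor to S → s S' with S' → ε | r r.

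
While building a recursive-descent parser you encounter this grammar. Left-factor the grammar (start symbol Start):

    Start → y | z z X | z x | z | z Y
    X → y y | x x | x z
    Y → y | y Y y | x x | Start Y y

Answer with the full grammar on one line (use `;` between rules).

Start → y | z Start1; X → y y | x X1; Y → x x | Start Y y | y Y1; Start1 → z X | x | ε | Y; X1 → x | z; Y1 → ε | Y y

Start has alternatives sharing prefix 'z': factor to Start → z Start1 with Start1 → z X | x | ε | Y.
X has alternatives sharing prefix 'x': factor to X → x X1 with X1 → x | z.
Y has alternatives sharing prefix 'y': factor to Y → y Y1 with Y1 → ε | Y y.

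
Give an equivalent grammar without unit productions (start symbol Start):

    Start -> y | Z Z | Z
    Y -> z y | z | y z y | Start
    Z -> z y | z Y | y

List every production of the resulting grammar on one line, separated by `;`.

Start -> z y | z Y | y | Z Z; Y -> z y | z Y | y | Z Z | z | y z y; Z -> z y | z Y | y

Unit pairs: Start ⇒* {Z}; Y ⇒* {Start, Z}.
Replace each nonterminal's rules with the union of the non-unit rules of every nonterminal it unit-derives.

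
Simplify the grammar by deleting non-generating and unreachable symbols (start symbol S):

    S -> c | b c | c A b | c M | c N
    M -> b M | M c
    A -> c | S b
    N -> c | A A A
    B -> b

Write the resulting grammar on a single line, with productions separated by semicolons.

Generating nonterminals: {A, B, N, S}.
Reachable from S after that: {A, N, S}.
Removed useless symbols: {B, M} and every production mentioning them.

S -> c | b c | c A b | c N; A -> c | S b; N -> c | A A A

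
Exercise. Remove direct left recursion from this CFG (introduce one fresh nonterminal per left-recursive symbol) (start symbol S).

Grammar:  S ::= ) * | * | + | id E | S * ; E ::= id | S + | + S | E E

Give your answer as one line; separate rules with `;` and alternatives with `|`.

S ::= ) * S' | * S' | + S' | id E S'; E ::= id E' | S + E' | + S E'; S' ::= * S' | ε; E' ::= E E' | ε

S, E are directly left-recursive.
For S: α = {*}, β = {) *, *, +, id E}. Rewrite as S → β S' and S' → α S' | ε.
For E: α = {E}, β = {id, S +, + S}. Rewrite as E → β E' and E' → α E' | ε.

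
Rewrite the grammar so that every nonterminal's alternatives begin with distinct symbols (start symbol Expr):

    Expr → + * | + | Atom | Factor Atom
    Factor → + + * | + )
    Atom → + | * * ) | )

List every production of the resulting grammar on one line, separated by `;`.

Expr has alternatives sharing prefix '+': factor to Expr → + Expr1 with Expr1 → * | ε.
Factor has alternatives sharing prefix '+': factor to Factor → + Factor1 with Factor1 → + * | ).

Expr → Atom | Factor Atom | + Expr1; Factor → + Factor1; Atom → + | * * ) | ); Expr1 → * | ε; Factor1 → + * | )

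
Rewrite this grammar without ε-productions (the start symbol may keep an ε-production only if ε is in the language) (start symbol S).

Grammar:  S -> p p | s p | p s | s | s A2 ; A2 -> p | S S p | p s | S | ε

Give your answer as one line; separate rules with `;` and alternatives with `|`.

S -> p p | s p | p s | s | s A2; A2 -> p | S S p | p s | S

Nullable nonterminals: {A2}.
ε ∉ L(G), so no ε-production is kept.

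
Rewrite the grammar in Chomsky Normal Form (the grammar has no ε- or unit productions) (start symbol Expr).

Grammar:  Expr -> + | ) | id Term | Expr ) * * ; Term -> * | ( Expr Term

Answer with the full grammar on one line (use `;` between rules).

Expr -> + | ) | X1 Term | Expr Y1; Term -> * | X4 Y3; X1 -> id; X2 -> ); X3 -> *; X4 -> (; Y1 -> X2 Y2; Y2 -> X3 X3; Y3 -> Expr Term

Introduce a nonterminal for each terminal appearing in a rule of length ≥ 2: X1 → id, X2 → ), X3 → *, X4 → (.
Binarize each right-hand side of length ≥ 3 by chaining fresh nonterminals (Y1, Y2, …): affected rules were Expr → Expr X2 X3 X3; Term → X4 Expr Term.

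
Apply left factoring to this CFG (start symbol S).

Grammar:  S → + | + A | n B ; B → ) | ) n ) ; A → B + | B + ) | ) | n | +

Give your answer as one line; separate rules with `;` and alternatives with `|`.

S has alternatives sharing prefix '+': factor to S → + S' with S' → ε | A.
B has alternatives sharing prefix ')': factor to B → ) B' with B' → ε | n ).
A has alternatives sharing prefix 'B +': factor to A → B + A' with A' → ε | ).

S → n B | + S'; B → ) B'; A → ) | n | + | B + A'; S' → eps | A; B' → eps | n ); A' → eps | )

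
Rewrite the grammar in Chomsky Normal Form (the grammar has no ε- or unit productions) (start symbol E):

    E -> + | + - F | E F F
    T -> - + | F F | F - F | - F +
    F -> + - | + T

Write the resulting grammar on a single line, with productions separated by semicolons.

E -> + | X1 Y1 | E Y2; T -> X2 X1 | F F | F Y3 | X2 Y4; F -> X1 X2 | X1 T; X1 -> +; X2 -> -; Y1 -> X2 F; Y2 -> F F; Y3 -> X2 F; Y4 -> F X1

Introduce a nonterminal for each terminal appearing in a rule of length ≥ 2: X1 → +, X2 → -.
Binarize each right-hand side of length ≥ 3 by chaining fresh nonterminals (Y1, Y2, …): affected rules were E → X1 X2 F; E → E F F; T → F X2 F; T → X2 F X1.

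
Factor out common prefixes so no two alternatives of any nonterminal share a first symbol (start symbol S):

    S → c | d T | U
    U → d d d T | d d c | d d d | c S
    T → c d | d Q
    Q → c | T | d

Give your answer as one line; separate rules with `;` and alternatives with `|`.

U has alternatives sharing prefix 'd d': factor to U → d d U' with U' → d T | c | d.
U' has alternatives sharing prefix 'd': factor to U' → d U'' with U'' → T | ε.

S → c | d T | U; U → c S | d d U'; T → c d | d Q; Q → c | T | d; U' → c | d U''; U'' → T | eps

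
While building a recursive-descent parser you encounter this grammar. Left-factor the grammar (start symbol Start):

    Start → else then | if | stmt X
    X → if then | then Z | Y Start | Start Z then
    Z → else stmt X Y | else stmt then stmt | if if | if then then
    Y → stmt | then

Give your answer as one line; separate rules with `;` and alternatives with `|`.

Start → else then | if | stmt X; X → if then | then Z | Y Start | Start Z then; Z → else stmt Z1 | if Z2; Y → stmt | then; Z1 → X Y | then stmt; Z2 → if | then then

Z has alternatives sharing prefix 'else stmt': factor to Z → else stmt Z1 with Z1 → X Y | then stmt.
Z has alternatives sharing prefix 'if': factor to Z → if Z2 with Z2 → if | then then.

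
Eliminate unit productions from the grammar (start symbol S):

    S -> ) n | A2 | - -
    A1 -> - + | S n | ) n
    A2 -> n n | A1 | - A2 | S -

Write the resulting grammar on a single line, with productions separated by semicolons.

Unit pairs: A2 ⇒* {A1}; S ⇒* {A1, A2}.
For every A with A ⇒* B via unit rules, add B's non-unit alternatives to A; then delete every rule of the form X → Y.

S -> n n | - A2 | S - | - + | S n | ) n | - -; A1 -> - + | S n | ) n; A2 -> n n | - A2 | S - | - + | S n | ) n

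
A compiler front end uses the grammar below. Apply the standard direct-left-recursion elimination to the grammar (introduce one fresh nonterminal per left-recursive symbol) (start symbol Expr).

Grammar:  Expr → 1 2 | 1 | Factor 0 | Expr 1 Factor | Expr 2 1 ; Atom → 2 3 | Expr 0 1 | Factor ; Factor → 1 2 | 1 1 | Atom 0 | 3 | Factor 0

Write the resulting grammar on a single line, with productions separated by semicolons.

Expr → 1 2 Expr1 | 1 Expr1 | Factor 0 Expr1; Atom → 2 3 | Expr 0 1 | Factor; Factor → 1 2 Factor1 | 1 1 Factor1 | Atom 0 Factor1 | 3 Factor1; Expr1 → 1 Factor Expr1 | 2 1 Expr1 | ε; Factor1 → 0 Factor1 | ε

Left recursion appears on Expr, Factor.
For Expr: α = {1 Factor, 2 1}, β = {1 2, 1, Factor 0}. Rewrite as Expr → β Expr1 and Expr1 → α Expr1 | ε.
For Factor: α = {0}, β = {1 2, 1 1, Atom 0, 3}. Rewrite as Factor → β Factor1 and Factor1 → α Factor1 | ε.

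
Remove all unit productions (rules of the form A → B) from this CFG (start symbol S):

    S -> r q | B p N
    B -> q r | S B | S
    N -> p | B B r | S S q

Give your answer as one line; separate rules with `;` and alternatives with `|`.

Unit pairs: B ⇒* {S}.
For every A with A ⇒* B via unit rules, add B's non-unit alternatives to A; then delete every rule of the form X → Y.

S -> r q | B p N; B -> q r | S B | r q | B p N; N -> p | B B r | S S q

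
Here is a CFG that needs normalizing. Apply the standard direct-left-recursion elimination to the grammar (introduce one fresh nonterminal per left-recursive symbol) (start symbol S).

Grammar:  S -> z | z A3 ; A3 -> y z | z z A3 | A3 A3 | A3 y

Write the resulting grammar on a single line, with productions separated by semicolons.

A3 is directly left-recursive.
For A3: α = {A3, y}, β = {y z, z z A3}. Rewrite as A3 → β A3' and A3' → α A3' | ε.

S -> z | z A3; A3 -> y z A3' | z z A3 A3'; A3' -> A3 A3' | y A3' | ε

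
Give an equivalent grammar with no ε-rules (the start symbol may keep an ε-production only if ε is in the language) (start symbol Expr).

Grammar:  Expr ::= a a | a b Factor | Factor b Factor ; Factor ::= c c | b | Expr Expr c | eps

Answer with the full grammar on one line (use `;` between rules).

Expr ::= a a | a b Factor | a b | Factor b Factor | Factor b | b Factor | b; Factor ::= c c | b | Expr Expr c

Nullable set = {Factor}.
ε ∉ L(G), so no ε-production is kept.
Expand every rule over subsets of its nullable positions: Expr → a b Factor gives a b Factor | a b. Expr → Factor b Factor gives Factor b Factor | Factor b | b Factor | b.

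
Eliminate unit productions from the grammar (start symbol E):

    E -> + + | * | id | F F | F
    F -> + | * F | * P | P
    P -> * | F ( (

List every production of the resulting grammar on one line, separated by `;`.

E -> + + | * | id | F F | + | * F | * P | F ( (; F -> + | * F | * P | * | F ( (; P -> * | F ( (

Unit pairs: E ⇒* {F, P}; F ⇒* {P}.
For each unit pair (A, B), copy every non-unit production of B to A, then drop all unit productions.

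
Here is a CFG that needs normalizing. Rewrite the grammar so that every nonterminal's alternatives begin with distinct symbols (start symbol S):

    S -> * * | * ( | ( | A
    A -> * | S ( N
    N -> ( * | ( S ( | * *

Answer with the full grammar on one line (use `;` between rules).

S -> ( | A | * S'; A -> * | S ( N; N -> * * | ( N'; S' -> * | (; N' -> * | S (

S has alternatives sharing prefix '*': factor to S → * S' with S' → * | (.
N has alternatives sharing prefix '(': factor to N → ( N' with N' → * | S (.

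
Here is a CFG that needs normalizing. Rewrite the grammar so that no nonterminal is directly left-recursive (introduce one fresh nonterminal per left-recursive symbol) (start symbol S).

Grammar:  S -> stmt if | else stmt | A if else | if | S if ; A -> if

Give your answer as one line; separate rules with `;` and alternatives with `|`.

S -> stmt if S' | else stmt S' | A if else S' | if S'; A -> if; S' -> if S' | ε

S is directly left-recursive.
For S: α = {if}, β = {stmt if, else stmt, A if else, if}. Rewrite as S → β S' and S' → α S' | ε.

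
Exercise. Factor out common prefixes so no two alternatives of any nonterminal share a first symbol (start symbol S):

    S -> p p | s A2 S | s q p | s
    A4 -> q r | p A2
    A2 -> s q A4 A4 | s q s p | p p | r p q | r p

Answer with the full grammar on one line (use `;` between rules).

S -> p p | s S'; A4 -> q r | p A2; A2 -> p p | s q A2' | r p A2''; S' -> A2 S | q p | ε; A2' -> A4 A4 | s p; A2'' -> q | ε

S has alternatives sharing prefix 's': factor to S → s S' with S' → A2 S | q p | ε.
A2 has alternatives sharing prefix 's q': factor to A2 → s q A2' with A2' → A4 A4 | s p.
A2 has alternatives sharing prefix 'r p': factor to A2 → r p A2'' with A2'' → q | ε.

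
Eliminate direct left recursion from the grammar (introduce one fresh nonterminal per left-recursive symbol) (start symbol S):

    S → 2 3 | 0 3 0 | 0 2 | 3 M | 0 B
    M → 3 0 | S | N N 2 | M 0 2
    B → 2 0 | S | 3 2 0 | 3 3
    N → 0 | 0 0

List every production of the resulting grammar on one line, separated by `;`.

M is directly left-recursive.
For M: α = {0 2}, β = {3 0, S, N N 2}. Rewrite as M → β M' and M' → α M' | ε.

S → 2 3 | 0 3 0 | 0 2 | 3 M | 0 B; M → 3 0 M' | S M' | N N 2 M'; B → 2 0 | S | 3 2 0 | 3 3; N → 0 | 0 0; M' → 0 2 M' | ε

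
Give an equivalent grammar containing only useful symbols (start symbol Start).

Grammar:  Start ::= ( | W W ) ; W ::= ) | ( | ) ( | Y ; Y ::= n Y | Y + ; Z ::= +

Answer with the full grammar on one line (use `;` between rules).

Start ::= ( | W W ); W ::= ) | ( | ) (

Generating nonterminals: {Start, W, Z}.
Reachable from Start after that: {Start, W}.
Removed useless symbols: {Y, Z} and every production mentioning them.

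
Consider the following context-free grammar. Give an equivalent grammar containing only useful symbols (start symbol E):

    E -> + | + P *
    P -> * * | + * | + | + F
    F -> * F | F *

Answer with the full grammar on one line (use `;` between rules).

E -> + | + P *; P -> * * | + * | +

Generating nonterminals: {E, P}.
Reachable from E after that: {E, P}.
Removed useless symbols: {F} and every production mentioning them.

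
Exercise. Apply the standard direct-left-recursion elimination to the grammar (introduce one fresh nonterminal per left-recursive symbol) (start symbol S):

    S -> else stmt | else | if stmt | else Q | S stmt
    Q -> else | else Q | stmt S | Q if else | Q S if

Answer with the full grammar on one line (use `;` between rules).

S, Q are directly left-recursive.
For S: α = {stmt}, β = {else stmt, else, if stmt, else Q}. Rewrite as S → β S' and S' → α S' | ε.
For Q: α = {if else, S if}, β = {else, else Q, stmt S}. Rewrite as Q → β Q' and Q' → α Q' | ε.

S -> else stmt S' | else S' | if stmt S' | else Q S'; Q -> else Q' | else Q Q' | stmt S Q'; S' -> stmt S' | eps; Q' -> if else Q' | S if Q' | eps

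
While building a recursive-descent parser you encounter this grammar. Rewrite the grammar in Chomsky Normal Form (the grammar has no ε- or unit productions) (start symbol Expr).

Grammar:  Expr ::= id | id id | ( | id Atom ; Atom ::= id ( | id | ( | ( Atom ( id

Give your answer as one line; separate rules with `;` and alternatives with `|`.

Introduce a nonterminal for each terminal appearing in a rule of length ≥ 2: X1 → id, X2 → (.
Binarize each right-hand side of length ≥ 3 by chaining fresh nonterminals (Y1, Y2, …): affected rules were Atom → X2 Atom X2 X1.

Expr ::= id | X1 X1 | ( | X1 Atom; Atom ::= X1 X2 | id | ( | X2 Y1; X1 ::= id; X2 ::= (; Y1 ::= Atom Y2; Y2 ::= X2 X1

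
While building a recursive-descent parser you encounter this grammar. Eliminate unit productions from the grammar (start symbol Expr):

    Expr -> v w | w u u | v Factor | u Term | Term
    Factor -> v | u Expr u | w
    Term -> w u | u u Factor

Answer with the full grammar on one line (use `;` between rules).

Expr -> w u | u u Factor | v w | w u u | v Factor | u Term; Factor -> v | u Expr u | w; Term -> w u | u u Factor

Unit pairs: Expr ⇒* {Term}.
For every A with A ⇒* B via unit rules, add B's non-unit alternatives to A; then delete every rule of the form X → Y.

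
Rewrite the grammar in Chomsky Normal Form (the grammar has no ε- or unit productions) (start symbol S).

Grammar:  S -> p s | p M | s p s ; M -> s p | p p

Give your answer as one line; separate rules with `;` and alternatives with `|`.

S -> X1 X2 | X1 M | X2 Y1; M -> X2 X1 | X1 X1; X1 -> p; X2 -> s; Y1 -> X1 X2

Introduce a nonterminal for each terminal appearing in a rule of length ≥ 2: X1 → p, X2 → s.
Binarize each right-hand side of length ≥ 3 by chaining fresh nonterminals (Y1, Y2, …): affected rules were S → X2 X1 X2.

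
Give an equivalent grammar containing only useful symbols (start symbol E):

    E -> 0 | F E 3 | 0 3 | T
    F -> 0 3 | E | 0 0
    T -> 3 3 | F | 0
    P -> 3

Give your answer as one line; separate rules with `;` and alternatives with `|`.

E -> 0 | F E 3 | 0 3 | T; F -> 0 3 | E | 0 0; T -> 3 3 | F | 0

Generating nonterminals: {E, F, P, T}.
Reachable from E after that: {E, F, T}.
Removed useless symbols: {P} and every production mentioning them.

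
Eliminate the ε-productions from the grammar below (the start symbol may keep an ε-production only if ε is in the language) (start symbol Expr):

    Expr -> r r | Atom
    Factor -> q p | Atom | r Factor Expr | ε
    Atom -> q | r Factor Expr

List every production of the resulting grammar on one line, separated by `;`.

Expr -> r r | Atom; Factor -> q p | Atom | r Factor Expr | r Expr; Atom -> q | r Factor Expr | r Expr

Nullable set = {Factor}.
ε ∉ L(G), so no ε-production is kept.
For each production, add variants omitting each subset of nullable occurrences: Factor → r Factor Expr gives r Factor Expr | r Expr. Atom → r Factor Expr gives r Factor Expr | r Expr.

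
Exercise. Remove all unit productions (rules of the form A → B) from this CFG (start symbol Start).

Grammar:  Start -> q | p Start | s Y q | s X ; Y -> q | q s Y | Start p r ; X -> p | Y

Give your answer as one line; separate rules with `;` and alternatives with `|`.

Start -> q | p Start | s Y q | s X; Y -> q | q s Y | Start p r; X -> p | q | q s Y | Start p r

Unit pairs: X ⇒* {Y}.
For each unit pair (A, B), copy every non-unit production of B to A, then drop all unit productions.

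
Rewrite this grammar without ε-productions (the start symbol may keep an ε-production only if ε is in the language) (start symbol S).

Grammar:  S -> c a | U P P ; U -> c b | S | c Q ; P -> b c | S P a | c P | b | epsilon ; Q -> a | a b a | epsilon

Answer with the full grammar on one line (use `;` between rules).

S -> c a | U P P | U P | U; U -> c b | S | c Q | c; P -> b c | S P a | S a | c P | c | b; Q -> a | a b a

Nullable nonterminals: {P, Q}.
ε ∉ L(G), so no ε-production is kept.
Add the nullable-subset variants: S → U P P gives U P P | U P | U. U → c Q gives c Q | c. P → S P a gives S P a | S a. P → c P gives c P | c.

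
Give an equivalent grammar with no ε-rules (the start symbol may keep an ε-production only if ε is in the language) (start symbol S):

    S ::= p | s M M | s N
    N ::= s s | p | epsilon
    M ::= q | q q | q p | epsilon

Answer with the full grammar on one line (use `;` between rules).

The nullable symbols are {M, N}.
ε ∉ L(G), so no ε-production is kept.
Add the nullable-subset variants: S → s M M gives s M M | s M | s.

S ::= p | s M M | s M | s | s N; N ::= s s | p; M ::= q | q q | q p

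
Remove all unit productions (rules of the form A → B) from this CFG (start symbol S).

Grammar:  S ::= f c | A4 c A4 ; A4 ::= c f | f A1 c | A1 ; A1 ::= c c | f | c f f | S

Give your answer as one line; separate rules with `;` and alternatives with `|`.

S ::= f c | A4 c A4; A4 ::= c f | f A1 c | c c | f | c f f | f c | A4 c A4; A1 ::= c c | f | c f f | f c | A4 c A4

Unit pairs: A1 ⇒* {S}; A4 ⇒* {A1, S}.
For each unit pair (A, B), copy every non-unit production of B to A, then drop all unit productions.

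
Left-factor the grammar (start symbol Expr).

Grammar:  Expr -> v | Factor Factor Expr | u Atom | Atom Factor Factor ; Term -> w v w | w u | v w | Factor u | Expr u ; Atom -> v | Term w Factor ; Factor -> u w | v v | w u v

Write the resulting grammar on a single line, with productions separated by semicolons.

Term has alternatives sharing prefix 'w': factor to Term → w Term1 with Term1 → v w | u.

Expr -> v | Factor Factor Expr | u Atom | Atom Factor Factor; Term -> v w | Factor u | Expr u | w Term1; Atom -> v | Term w Factor; Factor -> u w | v v | w u v; Term1 -> v w | u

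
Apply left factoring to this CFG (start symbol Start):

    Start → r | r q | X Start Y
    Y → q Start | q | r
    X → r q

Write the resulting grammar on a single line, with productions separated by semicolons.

Start has alternatives sharing prefix 'r': factor to Start → r Start1 with Start1 → ε | q.
Y has alternatives sharing prefix 'q': factor to Y → q Y1 with Y1 → Start | ε.

Start → X Start Y | r Start1; Y → r | q Y1; X → r q; Start1 → ε | q; Y1 → Start | ε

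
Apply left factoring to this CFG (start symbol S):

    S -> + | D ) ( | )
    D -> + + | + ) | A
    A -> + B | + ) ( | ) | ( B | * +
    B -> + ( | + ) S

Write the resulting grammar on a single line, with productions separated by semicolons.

D has alternatives sharing prefix '+': factor to D → + D' with D' → + | ).
A has alternatives sharing prefix '+': factor to A → + A' with A' → B | ) (.
B has alternatives sharing prefix '+': factor to B → + B' with B' → ( | ) S.

S -> + | D ) ( | ); D -> A | + D'; A -> ) | ( B | * + | + A'; B -> + B'; D' -> + | ); A' -> B | ) (; B' -> ( | ) S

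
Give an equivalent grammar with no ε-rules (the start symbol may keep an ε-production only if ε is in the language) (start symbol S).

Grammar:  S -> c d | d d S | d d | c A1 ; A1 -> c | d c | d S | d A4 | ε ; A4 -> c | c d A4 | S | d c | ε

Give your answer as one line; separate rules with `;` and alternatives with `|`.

Nullable set = {A1, A4}.
ε ∉ L(G), so no ε-production is kept.
Expand every rule over subsets of its nullable positions: S → c A1 gives c A1 | c. A1 → d A4 gives d A4 | d. A4 → c d A4 gives c d A4 | c d.

S -> c d | d d S | d d | c A1 | c; A1 -> c | d c | d S | d A4 | d; A4 -> c | c d A4 | c d | S | d c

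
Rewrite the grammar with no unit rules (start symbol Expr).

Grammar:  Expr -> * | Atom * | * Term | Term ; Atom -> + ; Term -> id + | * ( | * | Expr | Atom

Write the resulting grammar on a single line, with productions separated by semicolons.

Unit pairs: Expr ⇒* {Atom, Term}; Term ⇒* {Atom, Expr}.
For each unit pair (A, B), copy every non-unit production of B to A, then drop all unit productions.

Expr -> id + | * ( | * | + | Atom * | * Term; Atom -> +; Term -> id + | * ( | * | + | Atom * | * Term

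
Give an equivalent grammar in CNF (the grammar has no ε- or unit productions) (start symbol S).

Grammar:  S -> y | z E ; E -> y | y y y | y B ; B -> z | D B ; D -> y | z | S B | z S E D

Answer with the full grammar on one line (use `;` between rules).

Introduce a nonterminal for each terminal appearing in a rule of length ≥ 2: X1 → z, X2 → y.
Binarize each right-hand side of length ≥ 3 by chaining fresh nonterminals (Y1, Y2, …): affected rules were E → X2 X2 X2; D → X1 S E D.

S -> y | X1 E; E -> y | X2 Y1 | X2 B; B -> z | D B; D -> y | z | S B | X1 Y2; X1 -> z; X2 -> y; Y1 -> X2 X2; Y2 -> S Y3; Y3 -> E D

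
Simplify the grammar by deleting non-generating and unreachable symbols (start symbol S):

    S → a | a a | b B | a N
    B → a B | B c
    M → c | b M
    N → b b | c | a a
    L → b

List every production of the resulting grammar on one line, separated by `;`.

Generating nonterminals: {L, M, N, S}.
Reachable from S after that: {N, S}.
Removed useless symbols: {B, L, M} and every production mentioning them.

S → a | a a | a N; N → b b | c | a a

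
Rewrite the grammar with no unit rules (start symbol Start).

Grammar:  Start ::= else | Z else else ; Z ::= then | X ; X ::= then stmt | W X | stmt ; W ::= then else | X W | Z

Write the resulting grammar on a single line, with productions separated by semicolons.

Unit pairs: W ⇒* {X, Z}; Z ⇒* {X}.
For each unit pair (A, B), copy every non-unit production of B to A, then drop all unit productions.

Start ::= else | Z else else; Z ::= then | then stmt | W X | stmt; X ::= then stmt | W X | stmt; W ::= then | then stmt | W X | stmt | then else | X W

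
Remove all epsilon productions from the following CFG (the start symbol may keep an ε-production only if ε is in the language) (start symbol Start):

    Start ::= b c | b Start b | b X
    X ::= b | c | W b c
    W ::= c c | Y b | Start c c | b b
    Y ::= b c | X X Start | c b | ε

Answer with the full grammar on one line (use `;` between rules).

The nullable symbols are {Y}.
ε ∉ L(G), so no ε-production is kept.
Add the nullable-subset variants: W → Y b gives Y b | b.

Start ::= b c | b Start b | b X; X ::= b | c | W b c; W ::= c c | Y b | b | Start c c | b b; Y ::= b c | X X Start | c b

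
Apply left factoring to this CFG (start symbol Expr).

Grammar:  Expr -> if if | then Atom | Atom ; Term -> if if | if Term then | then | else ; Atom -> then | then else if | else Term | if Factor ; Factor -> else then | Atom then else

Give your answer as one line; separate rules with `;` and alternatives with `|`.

Term has alternatives sharing prefix 'if': factor to Term → if Term1 with Term1 → if | Term then.
Atom has alternatives sharing prefix 'then': factor to Atom → then Atom1 with Atom1 → ε | else if.

Expr -> if if | then Atom | Atom; Term -> then | else | if Term1; Atom -> else Term | if Factor | then Atom1; Factor -> else then | Atom then else; Term1 -> if | Term then; Atom1 -> ε | else if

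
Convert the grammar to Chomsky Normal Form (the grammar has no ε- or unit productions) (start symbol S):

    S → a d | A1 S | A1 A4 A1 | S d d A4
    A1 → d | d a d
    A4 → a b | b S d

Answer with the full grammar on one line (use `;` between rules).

S → X1 X2 | A1 S | A1 Y1 | S Y2; A1 → d | X2 Y4; A4 → X1 X3 | X3 Y5; X1 → a; X2 → d; X3 → b; Y1 → A4 A1; Y2 → X2 Y3; Y3 → X2 A4; Y4 → X1 X2; Y5 → S X2

Introduce a nonterminal for each terminal appearing in a rule of length ≥ 2: X1 → a, X2 → d, X3 → b.
Binarize each right-hand side of length ≥ 3 by chaining fresh nonterminals (Y1, Y2, …): affected rules were S → A1 A4 A1; S → S X2 X2 A4; A1 → X2 X1 X2; A4 → X3 S X2.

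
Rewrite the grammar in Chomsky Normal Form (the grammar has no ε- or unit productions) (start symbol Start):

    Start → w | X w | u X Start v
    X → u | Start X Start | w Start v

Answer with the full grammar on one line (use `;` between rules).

Introduce a nonterminal for each terminal appearing in a rule of length ≥ 2: X1 → w, X2 → u, X3 → v.
Binarize each right-hand side of length ≥ 3 by chaining fresh nonterminals (Y1, Y2, …): affected rules were Start → X2 X Start X3; X → Start X Start; X → X1 Start X3.

Start → w | X X1 | X2 Y1; X → u | Start Y3 | X1 Y4; X1 → w; X2 → u; X3 → v; Y1 → X Y2; Y2 → Start X3; Y3 → X Start; Y4 → Start X3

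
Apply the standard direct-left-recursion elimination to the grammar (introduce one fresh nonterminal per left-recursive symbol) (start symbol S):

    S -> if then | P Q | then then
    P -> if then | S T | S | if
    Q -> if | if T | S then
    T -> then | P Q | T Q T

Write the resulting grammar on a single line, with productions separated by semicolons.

Left recursion appears on T.
For T: α = {Q T}, β = {then, P Q}. Rewrite as T → β T' and T' → α T' | ε.

S -> if then | P Q | then then; P -> if then | S T | S | if; Q -> if | if T | S then; T -> then T' | P Q T'; T' -> Q T T' | ε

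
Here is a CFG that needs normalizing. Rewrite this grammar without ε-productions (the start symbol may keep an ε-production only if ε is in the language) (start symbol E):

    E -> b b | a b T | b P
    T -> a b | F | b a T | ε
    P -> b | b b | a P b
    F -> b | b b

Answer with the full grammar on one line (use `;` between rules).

Nullable nonterminals: {T}.
ε ∉ L(G), so no ε-production is kept.
For each production, add variants omitting each subset of nullable occurrences: E → a b T gives a b T | a b. T → b a T gives b a T | b a.

E -> b b | a b T | a b | b P; T -> a b | F | b a T | b a; P -> b | b b | a P b; F -> b | b b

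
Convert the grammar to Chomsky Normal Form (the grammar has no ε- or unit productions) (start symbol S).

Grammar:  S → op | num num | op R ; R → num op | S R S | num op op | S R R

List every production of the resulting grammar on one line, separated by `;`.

S → op | X1 X1 | X2 R; R → X1 X2 | S Y1 | X1 Y2 | S Y3; X1 → num; X2 → op; Y1 → R S; Y2 → X2 X2; Y3 → R R

Introduce a nonterminal for each terminal appearing in a rule of length ≥ 2: X1 → num, X2 → op.
Binarize each right-hand side of length ≥ 3 by chaining fresh nonterminals (Y1, Y2, …): affected rules were R → S R S; R → X1 X2 X2; R → S R R.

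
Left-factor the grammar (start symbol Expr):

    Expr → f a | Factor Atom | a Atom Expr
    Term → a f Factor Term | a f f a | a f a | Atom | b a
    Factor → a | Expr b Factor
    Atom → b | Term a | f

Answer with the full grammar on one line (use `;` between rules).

Expr → f a | Factor Atom | a Atom Expr; Term → Atom | b a | a f Term1; Factor → a | Expr b Factor; Atom → b | Term a | f; Term1 → Factor Term | f a | a

Term has alternatives sharing prefix 'a f': factor to Term → a f Term1 with Term1 → Factor Term | f a | a.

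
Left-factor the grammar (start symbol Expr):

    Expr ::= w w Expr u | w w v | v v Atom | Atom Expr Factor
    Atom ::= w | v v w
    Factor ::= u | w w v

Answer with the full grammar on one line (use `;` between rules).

Expr has alternatives sharing prefix 'w w': factor to Expr → w w Expr1 with Expr1 → Expr u | v.

Expr ::= v v Atom | Atom Expr Factor | w w Expr1; Atom ::= w | v v w; Factor ::= u | w w v; Expr1 ::= Expr u | v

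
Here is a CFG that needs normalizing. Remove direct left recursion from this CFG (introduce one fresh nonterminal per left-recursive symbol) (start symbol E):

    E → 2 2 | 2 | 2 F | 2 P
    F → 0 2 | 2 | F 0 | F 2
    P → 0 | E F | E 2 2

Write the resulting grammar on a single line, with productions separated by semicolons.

Directly left-recursive nonterminal: F.
For F: α = {0, 2}, β = {0 2, 2}. Rewrite as F → β F' and F' → α F' | ε.

E → 2 2 | 2 | 2 F | 2 P; F → 0 2 F' | 2 F'; P → 0 | E F | E 2 2; F' → 0 F' | 2 F' | ε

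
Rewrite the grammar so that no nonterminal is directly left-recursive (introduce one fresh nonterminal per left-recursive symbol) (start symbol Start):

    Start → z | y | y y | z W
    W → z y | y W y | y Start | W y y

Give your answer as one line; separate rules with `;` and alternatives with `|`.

Directly left-recursive nonterminal: W.
For W: α = {y y}, β = {z y, y W y, y Start}. Rewrite as W → β W1 and W1 → α W1 | ε.

Start → z | y | y y | z W; W → z y W1 | y W y W1 | y Start W1; W1 → y y W1 | ε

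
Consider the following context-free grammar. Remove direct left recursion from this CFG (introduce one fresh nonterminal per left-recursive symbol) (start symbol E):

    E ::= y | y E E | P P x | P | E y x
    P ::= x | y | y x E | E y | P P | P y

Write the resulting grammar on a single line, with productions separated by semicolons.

Directly left-recursive nonterminals: E, P.
For E: α = {y x}, β = {y, y E E, P P x, P}. Rewrite as E → β E' and E' → α E' | ε.
For P: α = {P, y}, β = {x, y, y x E, E y}. Rewrite as P → β P' and P' → α P' | ε.

E ::= y E' | y E E E' | P P x E' | P E'; P ::= x P' | y P' | y x E P' | E y P'; E' ::= y x E' | ε; P' ::= P P' | y P' | ε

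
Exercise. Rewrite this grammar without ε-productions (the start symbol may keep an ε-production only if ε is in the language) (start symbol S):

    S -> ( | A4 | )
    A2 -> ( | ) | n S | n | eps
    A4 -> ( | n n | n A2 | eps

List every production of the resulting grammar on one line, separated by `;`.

S -> ( | A4 | ) | eps; A2 -> ( | ) | n S | n; A4 -> ( | n n | n A2 | n

Nullable set = {A2, A4, S}.
ε ∈ L(G) since S is nullable, so keep S → ε.
Expand every rule over subsets of its nullable positions: A2 → n S gives n S | n. A4 → n A2 gives n A2 | n.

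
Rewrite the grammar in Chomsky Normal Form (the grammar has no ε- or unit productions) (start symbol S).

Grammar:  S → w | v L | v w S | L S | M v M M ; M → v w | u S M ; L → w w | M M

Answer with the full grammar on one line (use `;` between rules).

Introduce a nonterminal for each terminal appearing in a rule of length ≥ 2: X1 → v, X2 → w, X3 → u.
Binarize each right-hand side of length ≥ 3 by chaining fresh nonterminals (Y1, Y2, …): affected rules were S → X1 X2 S; S → M X1 M M; M → X3 S M.

S → w | X1 L | X1 Y1 | L S | M Y2; M → X1 X2 | X3 Y4; L → X2 X2 | M M; X1 → v; X2 → w; X3 → u; Y1 → X2 S; Y2 → X1 Y3; Y3 → M M; Y4 → S M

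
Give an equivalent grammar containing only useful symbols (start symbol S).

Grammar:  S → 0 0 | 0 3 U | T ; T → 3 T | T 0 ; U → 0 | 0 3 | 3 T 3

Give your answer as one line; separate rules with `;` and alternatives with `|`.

S → 0 0 | 0 3 U; U → 0 | 0 3

Generating nonterminals: {S, U}.
Reachable from S after that: {S, U}.
Removed useless symbols: {T} and every production mentioning them.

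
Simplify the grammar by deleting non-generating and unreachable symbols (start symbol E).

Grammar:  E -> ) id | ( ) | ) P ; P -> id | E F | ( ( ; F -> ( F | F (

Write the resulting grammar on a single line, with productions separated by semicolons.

Generating nonterminals: {E, P}.
Reachable from E after that: {E, P}.
Removed useless symbols: {F} and every production mentioning them.

E -> ) id | ( ) | ) P; P -> id | ( (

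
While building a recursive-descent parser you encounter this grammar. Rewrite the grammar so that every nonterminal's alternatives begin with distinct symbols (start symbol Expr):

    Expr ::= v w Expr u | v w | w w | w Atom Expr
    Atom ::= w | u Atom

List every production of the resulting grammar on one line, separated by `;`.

Expr has alternatives sharing prefix 'v w': factor to Expr → v w Expr1 with Expr1 → Expr u | ε.
Expr has alternatives sharing prefix 'w': factor to Expr → w Expr2 with Expr2 → w | Atom Expr.

Expr ::= v w Expr1 | w Expr2; Atom ::= w | u Atom; Expr1 ::= Expr u | ε; Expr2 ::= w | Atom Expr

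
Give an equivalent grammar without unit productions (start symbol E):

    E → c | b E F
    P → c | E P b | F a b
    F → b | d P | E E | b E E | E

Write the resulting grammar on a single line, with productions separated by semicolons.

Unit pairs: F ⇒* {E}.
For each unit pair (A, B), copy every non-unit production of B to A, then drop all unit productions.

E → c | b E F; P → c | E P b | F a b; F → c | b E F | b | d P | E E | b E E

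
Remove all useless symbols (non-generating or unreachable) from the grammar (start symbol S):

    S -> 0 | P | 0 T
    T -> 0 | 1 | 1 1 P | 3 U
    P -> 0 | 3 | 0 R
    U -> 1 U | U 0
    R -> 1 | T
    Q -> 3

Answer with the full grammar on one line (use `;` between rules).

S -> 0 | P | 0 T; T -> 0 | 1 | 1 1 P; P -> 0 | 3 | 0 R; R -> 1 | T

Generating nonterminals: {P, Q, R, S, T}.
Reachable from S after that: {P, R, S, T}.
Removed useless symbols: {Q, U} and every production mentioning them.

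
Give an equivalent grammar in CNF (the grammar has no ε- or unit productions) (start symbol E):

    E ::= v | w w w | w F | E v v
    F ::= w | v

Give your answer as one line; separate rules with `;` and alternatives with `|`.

E ::= v | X1 Y1 | X1 F | E Y2; F ::= w | v; X1 ::= w; X2 ::= v; Y1 ::= X1 X1; Y2 ::= X2 X2

Introduce a nonterminal for each terminal appearing in a rule of length ≥ 2: X1 → w, X2 → v.
Binarize each right-hand side of length ≥ 3 by chaining fresh nonterminals (Y1, Y2, …): affected rules were E → X1 X1 X1; E → E X2 X2.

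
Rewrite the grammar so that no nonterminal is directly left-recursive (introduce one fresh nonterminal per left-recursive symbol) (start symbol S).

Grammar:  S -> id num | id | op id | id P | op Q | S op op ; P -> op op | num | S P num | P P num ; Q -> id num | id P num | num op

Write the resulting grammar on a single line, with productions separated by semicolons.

S -> id num S' | id S' | op id S' | id P S' | op Q S'; P -> op op P' | num P' | S P num P'; Q -> id num | id P num | num op; S' -> op op S' | ε; P' -> P num P' | ε

Left recursion appears on S, P.
For S: α = {op op}, β = {id num, id, op id, id P, op Q}. Rewrite as S → β S' and S' → α S' | ε.
For P: α = {P num}, β = {op op, num, S P num}. Rewrite as P → β P' and P' → α P' | ε.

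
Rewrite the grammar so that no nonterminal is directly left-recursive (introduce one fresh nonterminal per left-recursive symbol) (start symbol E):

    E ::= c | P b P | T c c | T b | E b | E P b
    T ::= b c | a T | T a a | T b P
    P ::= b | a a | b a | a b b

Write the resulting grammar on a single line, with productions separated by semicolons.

Directly left-recursive nonterminals: E, T.
For E: α = {b, P b}, β = {c, P b P, T c c, T b}. Rewrite as E → β E' and E' → α E' | ε.
For T: α = {a a, b P}, β = {b c, a T}. Rewrite as T → β T' and T' → α T' | ε.

E ::= c E' | P b P E' | T c c E' | T b E'; T ::= b c T' | a T T'; P ::= b | a a | b a | a b b; E' ::= b E' | P b E' | ε; T' ::= a a T' | b P T' | ε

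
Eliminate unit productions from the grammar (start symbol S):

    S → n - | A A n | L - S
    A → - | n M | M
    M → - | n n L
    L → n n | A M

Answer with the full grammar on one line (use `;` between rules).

Unit pairs: A ⇒* {M}.
For each unit pair (A, B), copy every non-unit production of B to A, then drop all unit productions.

S → n - | A A n | L - S; A → - | n M | n n L; M → - | n n L; L → n n | A M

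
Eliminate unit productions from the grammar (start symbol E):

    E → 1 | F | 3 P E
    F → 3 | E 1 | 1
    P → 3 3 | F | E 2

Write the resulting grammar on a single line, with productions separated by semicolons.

E → 1 | 3 P E | 3 | E 1; F → 3 | E 1 | 1; P → 3 | E 1 | 1 | 3 3 | E 2

Unit pairs: E ⇒* {F}; P ⇒* {F}.
For each unit pair (A, B), copy every non-unit production of B to A, then drop all unit productions.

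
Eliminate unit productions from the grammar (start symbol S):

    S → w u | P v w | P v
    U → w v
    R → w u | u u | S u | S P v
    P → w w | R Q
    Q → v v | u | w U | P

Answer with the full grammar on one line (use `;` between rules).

Unit pairs: Q ⇒* {P}.
For each unit pair (A, B), copy every non-unit production of B to A, then drop all unit productions.

S → w u | P v w | P v; U → w v; R → w u | u u | S u | S P v; P → w w | R Q; Q → w w | R Q | v v | u | w U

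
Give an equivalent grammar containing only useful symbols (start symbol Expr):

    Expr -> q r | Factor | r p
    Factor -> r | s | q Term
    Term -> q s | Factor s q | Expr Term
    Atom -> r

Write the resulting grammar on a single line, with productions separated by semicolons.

Generating nonterminals: {Atom, Expr, Factor, Term}.
Reachable from Expr after that: {Expr, Factor, Term}.
Removed useless symbols: {Atom} and every production mentioning them.

Expr -> q r | Factor | r p; Factor -> r | s | q Term; Term -> q s | Factor s q | Expr Term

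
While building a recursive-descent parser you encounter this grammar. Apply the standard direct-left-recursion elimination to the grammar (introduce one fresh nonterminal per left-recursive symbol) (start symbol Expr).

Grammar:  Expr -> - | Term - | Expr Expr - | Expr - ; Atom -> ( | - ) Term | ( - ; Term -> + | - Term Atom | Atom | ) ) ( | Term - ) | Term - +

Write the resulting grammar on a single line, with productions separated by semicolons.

Expr -> - Expr1 | Term - Expr1; Atom -> ( | - ) Term | ( -; Term -> + Term1 | - Term Atom Term1 | Atom Term1 | ) ) ( Term1; Expr1 -> Expr - Expr1 | - Expr1 | epsilon; Term1 -> - ) Term1 | - + Term1 | epsilon

Expr, Term are directly left-recursive.
For Expr: α = {Expr -, -}, β = {-, Term -}. Rewrite as Expr → β Expr1 and Expr1 → α Expr1 | ε.
For Term: α = {- ), - +}, β = {+, - Term Atom, Atom, ) ) (}. Rewrite as Term → β Term1 and Term1 → α Term1 | ε.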